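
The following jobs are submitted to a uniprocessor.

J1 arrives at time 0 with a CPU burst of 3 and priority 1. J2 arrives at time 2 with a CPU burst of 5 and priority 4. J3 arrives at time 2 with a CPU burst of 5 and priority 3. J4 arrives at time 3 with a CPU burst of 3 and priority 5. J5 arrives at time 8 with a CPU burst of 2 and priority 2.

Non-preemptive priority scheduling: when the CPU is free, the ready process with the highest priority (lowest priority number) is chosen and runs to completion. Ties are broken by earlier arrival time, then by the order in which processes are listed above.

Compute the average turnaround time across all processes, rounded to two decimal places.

7.80

Gantt: | J1 0-3 | J3 3-8 | J5 8-10 | J2 10-15 | J4 15-18 |
Completion: J1=3  J2=15  J3=8  J4=18  J5=10
Turnaround (C−A): J1=3  J2=13  J3=6  J4=15  J5=2
Turnaround times: J1=3, J2=13, J3=6, J4=15, J5=2
Average turnaround = (3+13+6+15+2) / 5 = 39/5 = 7.80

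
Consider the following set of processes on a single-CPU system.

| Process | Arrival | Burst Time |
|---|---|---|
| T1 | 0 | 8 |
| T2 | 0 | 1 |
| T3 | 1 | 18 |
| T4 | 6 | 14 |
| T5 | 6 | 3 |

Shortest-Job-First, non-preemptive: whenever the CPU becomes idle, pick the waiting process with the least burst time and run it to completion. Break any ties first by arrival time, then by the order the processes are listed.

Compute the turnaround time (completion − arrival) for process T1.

Schedule: | T2 0-1 | T1 1-9 | T5 9-12 | T4 12-26 | T3 26-44 |
Completion: T1=9  T2=1  T3=44  T4=26  T5=12
Turnaround(T1) = completion − arrival = 9 − 0 = 9

9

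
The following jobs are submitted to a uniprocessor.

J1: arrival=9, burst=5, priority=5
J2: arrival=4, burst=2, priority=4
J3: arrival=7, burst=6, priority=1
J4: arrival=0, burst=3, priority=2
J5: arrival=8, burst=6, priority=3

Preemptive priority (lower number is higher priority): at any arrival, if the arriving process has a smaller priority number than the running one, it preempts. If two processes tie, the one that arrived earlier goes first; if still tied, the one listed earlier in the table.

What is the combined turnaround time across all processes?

Gantt: | J4 0-3 | idle 3-4 | J2 4-6 | idle 6-7 | J3 7-13 | J5 13-19 | J1 19-24 |
Completion: J1=24  J2=6  J3=13  J4=3  J5=19
Turnaround (C−A): J1=15  J2=2  J3=6  J4=3  J5=11
Turnaround = completion − arrival: J1=15, J2=2, J3=6, J4=3, J5=11
Total turnaround = 15 + 2 + 6 + 3 + 11 = 37

37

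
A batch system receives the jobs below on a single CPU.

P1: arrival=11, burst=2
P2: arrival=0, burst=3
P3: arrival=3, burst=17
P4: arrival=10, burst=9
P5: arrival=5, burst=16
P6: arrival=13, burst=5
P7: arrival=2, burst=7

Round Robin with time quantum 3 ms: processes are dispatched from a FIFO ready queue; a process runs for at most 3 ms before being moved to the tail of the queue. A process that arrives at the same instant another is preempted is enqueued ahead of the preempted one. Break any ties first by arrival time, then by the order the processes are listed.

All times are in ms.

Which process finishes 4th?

P6

Gantt: | P2 0-3 | P7 3-6 | P3 6-9 | P5 9-12 | P7 12-15 | P3 15-18 | P4 18-21 | P1 21-23 | P5 23-26 | P6 26-29 | P7 29-30 | P3 30-33 | P4 33-36 | P5 36-39 | P6 39-41 | P3 41-44 | P4 44-47 | P5 47-50 | P3 50-53 | P5 53-56 | P3 56-58 | P5 58-59 |
Completion: P1=23  P2=3  P3=58  P4=47  P5=59  P6=41  P7=30
Finish order: P2 → P1 → P7 → P6 → P4 → P3 → P5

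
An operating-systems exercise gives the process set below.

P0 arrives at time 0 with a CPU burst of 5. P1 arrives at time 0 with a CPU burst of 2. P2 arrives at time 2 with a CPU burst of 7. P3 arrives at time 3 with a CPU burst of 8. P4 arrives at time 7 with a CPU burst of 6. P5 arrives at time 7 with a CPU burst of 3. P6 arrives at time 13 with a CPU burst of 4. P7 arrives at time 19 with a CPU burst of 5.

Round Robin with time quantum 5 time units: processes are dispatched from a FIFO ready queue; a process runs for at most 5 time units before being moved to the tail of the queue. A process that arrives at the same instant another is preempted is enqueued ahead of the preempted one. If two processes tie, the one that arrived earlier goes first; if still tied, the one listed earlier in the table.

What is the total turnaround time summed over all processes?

Schedule: | P0 0-5 | P1 5-7 | P2 7-12 | P3 12-17 | P4 17-22 | P5 22-25 | P2 25-27 | P6 27-31 | P3 31-34 | P7 34-39 | P4 39-40 |
Completion: P0=5  P1=7  P2=27  P3=34  P4=40  P5=25  P6=31  P7=39
Turnaround (C−A): P0=5  P1=7  P2=25  P3=31  P4=33  P5=18  P6=18  P7=20
Turnaround = completion − arrival: P0=5, P1=7, P2=25, P3=31, P4=33, P5=18, P6=18, P7=20
Total turnaround = 5 + 7 + 25 + 31 + 33 + 18 + 18 + 20 = 157

157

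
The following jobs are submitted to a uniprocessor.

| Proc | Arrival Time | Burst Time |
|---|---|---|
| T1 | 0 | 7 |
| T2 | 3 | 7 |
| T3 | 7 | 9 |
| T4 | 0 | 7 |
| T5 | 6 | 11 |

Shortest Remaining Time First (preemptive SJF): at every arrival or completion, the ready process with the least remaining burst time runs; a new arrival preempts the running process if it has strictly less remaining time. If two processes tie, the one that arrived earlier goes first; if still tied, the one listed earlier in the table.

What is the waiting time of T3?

Gantt: | T1 0-7 | T4 7-14 | T2 14-21 | T3 21-30 | T5 30-41 |
Completion: T1=7  T2=21  T3=30  T4=14  T5=41
Turnaround (C−A): T1=7  T2=18  T3=23  T4=14  T5=35
Waiting(T3) = turnaround − burst = 23 − 9 = 14

14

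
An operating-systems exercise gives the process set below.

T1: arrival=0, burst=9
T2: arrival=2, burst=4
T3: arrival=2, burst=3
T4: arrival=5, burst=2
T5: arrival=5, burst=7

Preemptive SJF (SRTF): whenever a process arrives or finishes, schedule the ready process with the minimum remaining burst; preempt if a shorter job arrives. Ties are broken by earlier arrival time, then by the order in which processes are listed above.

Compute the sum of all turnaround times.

52

Schedule: | T1 0-2 | T3 2-5 | T4 5-7 | T2 7-11 | T1 11-18 | T5 18-25 |
Completion: T1=18  T2=11  T3=5  T4=7  T5=25
Turnaround (C−A): T1=18  T2=9  T3=3  T4=2  T5=20
Turnaround = completion − arrival: T1=18, T2=9, T3=3, T4=2, T5=20
Total turnaround = 18 + 9 + 3 + 2 + 20 = 52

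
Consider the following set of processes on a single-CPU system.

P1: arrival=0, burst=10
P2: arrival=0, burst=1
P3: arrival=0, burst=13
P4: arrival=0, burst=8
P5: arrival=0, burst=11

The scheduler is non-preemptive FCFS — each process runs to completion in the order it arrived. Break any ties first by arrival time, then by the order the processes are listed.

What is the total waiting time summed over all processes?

77

Timeline: | P1 0-10 | P2 10-11 | P3 11-24 | P4 24-32 | P5 32-43 |
Completion: P1=10  P2=11  P3=24  P4=32  P5=43
Turnaround (C−A): P1=10  P2=11  P3=24  P4=32  P5=43
Waiting = turnaround − burst: P1=0, P2=10, P3=11, P4=24, P5=32
Total waiting = 0 + 10 + 11 + 24 + 32 = 77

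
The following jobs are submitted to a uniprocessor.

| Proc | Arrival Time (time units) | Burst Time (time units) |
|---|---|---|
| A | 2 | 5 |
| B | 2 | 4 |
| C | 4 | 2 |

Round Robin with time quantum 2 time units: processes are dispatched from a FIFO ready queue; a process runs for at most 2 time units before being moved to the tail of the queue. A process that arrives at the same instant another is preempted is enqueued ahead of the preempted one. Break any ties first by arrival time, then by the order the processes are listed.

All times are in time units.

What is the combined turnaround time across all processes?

25

Timeline: | idle 0-2 | A 2-4 | B 4-6 | C 6-8 | A 8-10 | B 10-12 | A 12-13 |
Completion: A=13  B=12  C=8
Turnaround (C−A): A=11  B=10  C=4
Turnaround = completion − arrival: A=11, B=10, C=4
Total turnaround = 11 + 10 + 4 = 25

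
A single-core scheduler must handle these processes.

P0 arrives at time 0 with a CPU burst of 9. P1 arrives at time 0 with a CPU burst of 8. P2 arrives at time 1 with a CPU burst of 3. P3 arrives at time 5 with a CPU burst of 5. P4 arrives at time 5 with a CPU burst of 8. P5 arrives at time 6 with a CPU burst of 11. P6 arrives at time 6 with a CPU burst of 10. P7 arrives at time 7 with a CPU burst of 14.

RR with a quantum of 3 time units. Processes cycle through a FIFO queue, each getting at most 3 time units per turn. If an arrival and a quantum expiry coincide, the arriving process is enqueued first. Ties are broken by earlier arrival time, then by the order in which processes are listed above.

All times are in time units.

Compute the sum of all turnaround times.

Schedule: | P0 0-3 | P1 3-6 | P2 6-9 | P0 9-12 | P3 12-15 | P4 15-18 | P5 18-21 | P6 21-24 | P1 24-27 | P7 27-30 | P0 30-33 | P3 33-35 | P4 35-38 | P5 38-41 | P6 41-44 | P1 44-46 | P7 46-49 | P4 49-51 | P5 51-54 | P6 54-57 | P7 57-60 | P5 60-62 | P6 62-63 | P7 63-68 |
Completion: P0=33  P1=46  P2=9  P3=35  P4=51  P5=62  P6=63  P7=68
Turnaround (C−A): P0=33  P1=46  P2=8  P3=30  P4=46  P5=56  P6=57  P7=61
Turnaround = completion − arrival: P0=33, P1=46, P2=8, P3=30, P4=46, P5=56, P6=57, P7=61
Total turnaround = 33 + 46 + 8 + 30 + 46 + 56 + 57 + 61 = 337

337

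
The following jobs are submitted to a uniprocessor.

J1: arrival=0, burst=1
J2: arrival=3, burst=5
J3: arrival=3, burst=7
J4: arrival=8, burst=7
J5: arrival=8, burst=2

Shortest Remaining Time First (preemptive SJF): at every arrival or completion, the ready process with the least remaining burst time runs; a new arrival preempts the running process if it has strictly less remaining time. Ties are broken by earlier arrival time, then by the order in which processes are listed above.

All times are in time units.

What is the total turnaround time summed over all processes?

38

Timeline: | J1 0-1 | idle 1-3 | J2 3-8 | J5 8-10 | J3 10-17 | J4 17-24 |
Completion: J1=1  J2=8  J3=17  J4=24  J5=10
Turnaround (C−A): J1=1  J2=5  J3=14  J4=16  J5=2
Turnaround = completion − arrival: J1=1, J2=5, J3=14, J4=16, J5=2
Total turnaround = 1 + 5 + 14 + 16 + 2 = 38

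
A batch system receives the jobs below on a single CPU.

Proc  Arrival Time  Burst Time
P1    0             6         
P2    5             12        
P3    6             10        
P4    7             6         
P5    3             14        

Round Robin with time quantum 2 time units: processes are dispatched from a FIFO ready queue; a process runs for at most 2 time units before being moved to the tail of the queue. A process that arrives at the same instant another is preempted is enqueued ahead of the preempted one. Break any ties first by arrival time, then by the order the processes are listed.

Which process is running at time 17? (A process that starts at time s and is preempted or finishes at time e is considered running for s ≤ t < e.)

P2

Timeline: | P1 0-4 | P5 4-6 | P1 6-8 | P2 8-10 | P3 10-12 | P5 12-14 | P4 14-16 | P2 16-18 | P3 18-20 | P5 20-22 | P4 22-24 | P2 24-26 | P3 26-28 | P5 28-30 | P4 30-32 | P2 32-34 | P3 34-36 | P5 36-38 | P2 38-40 | P3 40-42 | P5 42-44 | P2 44-46 | P5 46-48 |
Completion: P1=8  P2=46  P3=42  P4=32  P5=48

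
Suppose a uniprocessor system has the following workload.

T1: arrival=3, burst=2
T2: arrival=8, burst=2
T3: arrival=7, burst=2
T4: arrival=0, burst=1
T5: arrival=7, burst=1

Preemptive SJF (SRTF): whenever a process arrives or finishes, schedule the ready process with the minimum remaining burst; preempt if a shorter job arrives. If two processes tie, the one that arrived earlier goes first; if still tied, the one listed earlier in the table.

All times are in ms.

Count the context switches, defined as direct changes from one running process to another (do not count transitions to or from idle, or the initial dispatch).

2

Timeline: | T4 0-1 | idle 1-3 | T1 3-5 | idle 5-7 | T5 7-8 | T3 8-10 | T2 10-12 |
Completion: T1=5  T2=12  T3=10  T4=1  T5=8
Turnaround (C−A): T1=2  T2=4  T3=3  T4=1  T5=1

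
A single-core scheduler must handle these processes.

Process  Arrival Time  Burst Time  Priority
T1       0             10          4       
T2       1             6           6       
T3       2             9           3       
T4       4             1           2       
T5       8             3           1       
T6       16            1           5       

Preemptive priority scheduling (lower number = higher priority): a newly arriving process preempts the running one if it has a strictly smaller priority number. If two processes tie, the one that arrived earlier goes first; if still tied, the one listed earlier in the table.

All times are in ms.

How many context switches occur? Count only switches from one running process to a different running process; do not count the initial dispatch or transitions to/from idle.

Schedule: | T1 0-2 | T3 2-4 | T4 4-5 | T3 5-8 | T5 8-11 | T3 11-15 | T1 15-23 | T6 23-24 | T2 24-30 |
Completion: T1=23  T2=30  T3=15  T4=5  T5=11  T6=24

8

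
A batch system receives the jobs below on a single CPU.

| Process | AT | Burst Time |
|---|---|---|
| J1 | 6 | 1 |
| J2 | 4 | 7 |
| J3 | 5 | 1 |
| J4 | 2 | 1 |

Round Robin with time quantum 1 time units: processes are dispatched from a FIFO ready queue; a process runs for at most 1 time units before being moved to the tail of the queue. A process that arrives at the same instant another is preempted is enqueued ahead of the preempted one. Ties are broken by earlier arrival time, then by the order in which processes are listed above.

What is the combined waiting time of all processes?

3

Timeline: | idle 0-2 | J4 2-3 | idle 3-4 | J2 4-5 | J3 5-6 | J2 6-7 | J1 7-8 | J2 8-13 |
Completion: J1=8  J2=13  J3=6  J4=3
Turnaround (C−A): J1=2  J2=9  J3=1  J4=1
Waiting = turnaround − burst: J1=1, J2=2, J3=0, J4=0
Total waiting = 1 + 2 + 0 + 0 = 3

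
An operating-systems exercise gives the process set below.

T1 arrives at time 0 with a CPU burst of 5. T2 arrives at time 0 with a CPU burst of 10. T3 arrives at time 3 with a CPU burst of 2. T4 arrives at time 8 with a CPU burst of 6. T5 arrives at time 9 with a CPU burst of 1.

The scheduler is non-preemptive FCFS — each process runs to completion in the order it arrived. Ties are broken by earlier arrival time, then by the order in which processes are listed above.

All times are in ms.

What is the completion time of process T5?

Gantt: | T1 0-5 | T2 5-15 | T3 15-17 | T4 17-23 | T5 23-24 |
Completion: T1=5  T2=15  T3=17  T4=23  T5=24
Turnaround (C−A): T1=5  T2=15  T3=14  T4=15  T5=15

24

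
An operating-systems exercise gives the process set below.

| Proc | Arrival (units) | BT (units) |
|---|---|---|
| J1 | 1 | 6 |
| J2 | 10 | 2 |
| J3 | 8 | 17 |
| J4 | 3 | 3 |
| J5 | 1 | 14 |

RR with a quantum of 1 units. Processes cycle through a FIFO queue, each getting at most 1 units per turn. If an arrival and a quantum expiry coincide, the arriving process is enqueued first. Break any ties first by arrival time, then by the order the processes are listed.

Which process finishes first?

J4

Schedule: | idle 0-1 | J1 1-2 | J5 2-3 | J1 3-4 | J4 4-5 | J5 5-6 | J1 6-7 | J4 7-8 | J5 8-9 | J1 9-10 | J3 10-11 | J4 11-12 | J5 12-13 | J2 13-14 | J1 14-15 | J3 15-16 | J5 16-17 | J2 17-18 | J1 18-19 | J3 19-20 | J5 20-21 | J3 21-22 | J5 22-23 | J3 23-24 | J5 24-25 | J3 25-26 | J5 26-27 | J3 27-28 | J5 28-29 | J3 29-30 | J5 30-31 | J3 31-32 | J5 32-33 | J3 33-34 | J5 34-35 | J3 35-36 | J5 36-37 | J3 37-43 |
Completion: J1=19  J2=18  J3=43  J4=12  J5=37
Turnaround (C−A): J1=18  J2=8  J3=35  J4=9  J5=36
Finish order: J4 → J2 → J1 → J5 → J3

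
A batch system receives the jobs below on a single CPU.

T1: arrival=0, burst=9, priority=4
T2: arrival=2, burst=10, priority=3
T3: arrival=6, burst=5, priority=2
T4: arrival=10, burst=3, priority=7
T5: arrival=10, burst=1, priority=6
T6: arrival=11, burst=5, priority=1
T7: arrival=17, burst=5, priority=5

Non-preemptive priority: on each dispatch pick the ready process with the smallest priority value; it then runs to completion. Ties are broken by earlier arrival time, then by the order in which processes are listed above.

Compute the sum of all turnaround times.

122

Schedule: | T1 0-9 | T3 9-14 | T6 14-19 | T2 19-29 | T7 29-34 | T5 34-35 | T4 35-38 |
Completion: T1=9  T2=29  T3=14  T4=38  T5=35  T6=19  T7=34
Turnaround = completion − arrival: T1=9, T2=27, T3=8, T4=28, T5=25, T6=8, T7=17
Total turnaround = 9 + 27 + 8 + 28 + 25 + 8 + 17 = 122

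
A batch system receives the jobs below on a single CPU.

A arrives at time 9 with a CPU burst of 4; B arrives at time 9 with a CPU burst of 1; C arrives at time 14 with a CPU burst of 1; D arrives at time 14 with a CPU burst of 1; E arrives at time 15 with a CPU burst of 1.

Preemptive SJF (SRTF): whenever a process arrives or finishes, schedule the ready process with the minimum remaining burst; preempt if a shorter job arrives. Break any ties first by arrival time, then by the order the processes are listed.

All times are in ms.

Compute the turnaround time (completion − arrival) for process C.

Timeline: | idle 0-9 | B 9-10 | A 10-14 | C 14-15 | D 15-16 | E 16-17 |
Completion: A=14  B=10  C=15  D=16  E=17
Turnaround(C) = completion − arrival = 15 − 14 = 1

1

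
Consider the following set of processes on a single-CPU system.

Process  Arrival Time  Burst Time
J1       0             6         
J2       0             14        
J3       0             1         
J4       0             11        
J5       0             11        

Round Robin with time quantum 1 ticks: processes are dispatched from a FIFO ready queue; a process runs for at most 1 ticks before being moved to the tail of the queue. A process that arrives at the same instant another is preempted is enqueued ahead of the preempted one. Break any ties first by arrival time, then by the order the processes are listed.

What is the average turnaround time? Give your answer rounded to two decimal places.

Timeline: | J1 0-1 | J2 1-2 | J3 2-3 | J4 3-4 | J5 4-5 | J1 5-6 | J2 6-7 | J4 7-8 | J5 8-9 | J1 9-10 | J2 10-11 | J4 11-12 | J5 12-13 | J1 13-14 | J2 14-15 | J4 15-16 | J5 16-17 | J1 17-18 | J2 18-19 | J4 19-20 | J5 20-21 | J1 21-22 | J2 22-23 | J4 23-24 | J5 24-25 | J2 25-26 | J4 26-27 | J5 27-28 | J2 28-29 | J4 29-30 | J5 30-31 | J2 31-32 | J4 32-33 | J5 33-34 | J2 34-35 | J4 35-36 | J5 36-37 | J2 37-38 | J4 38-39 | J5 39-40 | J2 40-43 |
Completion: J1=22  J2=43  J3=3  J4=39  J5=40
Turnaround times: J1=22, J2=43, J3=3, J4=39, J5=40
Average turnaround = (22+43+3+39+40) / 5 = 147/5 = 29.40

29.40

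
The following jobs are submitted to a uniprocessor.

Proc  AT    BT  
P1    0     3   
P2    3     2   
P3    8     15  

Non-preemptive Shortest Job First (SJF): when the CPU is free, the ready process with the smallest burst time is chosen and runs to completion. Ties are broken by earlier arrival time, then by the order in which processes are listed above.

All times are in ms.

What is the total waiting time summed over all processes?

0

Gantt: | P1 0-3 | P2 3-5 | idle 5-8 | P3 8-23 |
Completion: P1=3  P2=5  P3=23
Turnaround (C−A): P1=3  P2=2  P3=15
Waiting = turnaround − burst: P1=0, P2=0, P3=0
Total waiting = 0 + 0 + 0 = 0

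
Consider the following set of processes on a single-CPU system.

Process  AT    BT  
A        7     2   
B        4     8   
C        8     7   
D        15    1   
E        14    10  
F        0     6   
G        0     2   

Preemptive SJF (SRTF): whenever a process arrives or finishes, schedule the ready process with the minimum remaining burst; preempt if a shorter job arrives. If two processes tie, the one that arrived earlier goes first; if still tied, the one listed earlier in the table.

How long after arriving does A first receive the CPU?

1

Gantt: | G 0-2 | F 2-8 | A 8-10 | C 10-15 | D 15-16 | C 16-18 | B 18-26 | E 26-36 |
Completion: A=10  B=26  C=18  D=16  E=36  F=8  G=2
Response(A) = first start − arrival = 8 − 7 = 1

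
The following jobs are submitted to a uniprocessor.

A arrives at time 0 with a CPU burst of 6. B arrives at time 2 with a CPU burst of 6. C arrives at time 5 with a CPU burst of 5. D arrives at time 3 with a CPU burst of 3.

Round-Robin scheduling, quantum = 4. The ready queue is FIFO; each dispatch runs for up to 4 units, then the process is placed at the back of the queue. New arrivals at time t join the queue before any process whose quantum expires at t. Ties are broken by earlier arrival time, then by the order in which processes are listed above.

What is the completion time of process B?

19

Schedule: | A 0-4 | B 4-8 | D 8-11 | A 11-13 | C 13-17 | B 17-19 | C 19-20 |
Completion: A=13  B=19  C=20  D=11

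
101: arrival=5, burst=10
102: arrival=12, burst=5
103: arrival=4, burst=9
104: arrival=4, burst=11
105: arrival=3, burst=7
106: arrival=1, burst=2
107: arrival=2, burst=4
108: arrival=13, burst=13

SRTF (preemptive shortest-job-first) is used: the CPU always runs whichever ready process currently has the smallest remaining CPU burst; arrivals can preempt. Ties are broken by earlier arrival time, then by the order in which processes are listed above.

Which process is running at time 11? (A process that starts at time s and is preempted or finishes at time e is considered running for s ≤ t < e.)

Timeline: | idle 0-1 | 106 1-3 | 107 3-7 | 105 7-14 | 102 14-19 | 103 19-28 | 101 28-38 | 104 38-49 | 108 49-62 |
Completion: 101=38  102=19  103=28  104=49  105=14  106=3  107=7  108=62
Turnaround (C−A): 101=33  102=7  103=24  104=45  105=11  106=2  107=5  108=49

105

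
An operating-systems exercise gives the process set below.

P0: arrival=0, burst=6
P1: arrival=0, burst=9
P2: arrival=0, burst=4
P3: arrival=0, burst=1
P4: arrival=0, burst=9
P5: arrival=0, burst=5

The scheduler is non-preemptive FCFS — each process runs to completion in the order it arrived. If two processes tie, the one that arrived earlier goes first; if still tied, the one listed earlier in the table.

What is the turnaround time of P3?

Schedule: | P0 0-6 | P1 6-15 | P2 15-19 | P3 19-20 | P4 20-29 | P5 29-34 |
Completion: P0=6  P1=15  P2=19  P3=20  P4=29  P5=34
Turnaround (C−A): P0=6  P1=15  P2=19  P3=20  P4=29  P5=34
Turnaround(P3) = completion − arrival = 20 − 0 = 20

20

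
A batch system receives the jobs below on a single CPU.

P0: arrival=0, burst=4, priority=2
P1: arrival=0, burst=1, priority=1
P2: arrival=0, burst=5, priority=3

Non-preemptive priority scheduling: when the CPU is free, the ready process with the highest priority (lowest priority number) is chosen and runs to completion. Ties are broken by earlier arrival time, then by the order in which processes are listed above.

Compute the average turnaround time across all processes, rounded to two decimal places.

5.33

Gantt: | P1 0-1 | P0 1-5 | P2 5-10 |
Completion: P0=5  P1=1  P2=10
Turnaround times: P0=5, P1=1, P2=10
Average turnaround = (5+1+10) / 3 = 16/3 = 5.33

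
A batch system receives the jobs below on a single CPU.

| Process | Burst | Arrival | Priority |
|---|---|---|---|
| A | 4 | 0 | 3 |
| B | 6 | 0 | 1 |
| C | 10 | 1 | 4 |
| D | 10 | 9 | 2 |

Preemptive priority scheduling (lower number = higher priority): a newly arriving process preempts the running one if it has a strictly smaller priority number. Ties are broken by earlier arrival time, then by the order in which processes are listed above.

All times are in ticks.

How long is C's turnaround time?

Schedule: | B 0-6 | A 6-9 | D 9-19 | A 19-20 | C 20-30 |
Completion: A=20  B=6  C=30  D=19
Turnaround (C−A): A=20  B=6  C=29  D=10
Turnaround(C) = completion − arrival = 30 − 1 = 29

29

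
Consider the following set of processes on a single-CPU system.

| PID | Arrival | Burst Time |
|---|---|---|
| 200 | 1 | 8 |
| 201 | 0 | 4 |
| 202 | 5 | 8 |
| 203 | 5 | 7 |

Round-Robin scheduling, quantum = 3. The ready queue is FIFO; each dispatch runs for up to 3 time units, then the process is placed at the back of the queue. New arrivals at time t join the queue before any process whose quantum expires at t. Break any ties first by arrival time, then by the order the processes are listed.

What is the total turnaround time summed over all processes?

Schedule: | 201 0-3 | 200 3-6 | 201 6-7 | 202 7-10 | 203 10-13 | 200 13-16 | 202 16-19 | 203 19-22 | 200 22-24 | 202 24-26 | 203 26-27 |
Completion: 200=24  201=7  202=26  203=27
Turnaround = completion − arrival: 200=23, 201=7, 202=21, 203=22
Total turnaround = 23 + 7 + 21 + 22 = 73

73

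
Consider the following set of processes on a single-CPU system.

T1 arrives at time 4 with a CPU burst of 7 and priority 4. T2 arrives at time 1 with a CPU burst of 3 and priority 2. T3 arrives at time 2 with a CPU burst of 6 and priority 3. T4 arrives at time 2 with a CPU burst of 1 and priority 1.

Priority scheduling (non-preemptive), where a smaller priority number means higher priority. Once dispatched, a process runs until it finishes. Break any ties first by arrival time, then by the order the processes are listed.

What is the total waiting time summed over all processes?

12

Gantt: | idle 0-1 | T2 1-4 | T4 4-5 | T3 5-11 | T1 11-18 |
Completion: T1=18  T2=4  T3=11  T4=5
Turnaround (C−A): T1=14  T2=3  T3=9  T4=3
Waiting = turnaround − burst: T1=7, T2=0, T3=3, T4=2
Total waiting = 7 + 0 + 3 + 2 = 12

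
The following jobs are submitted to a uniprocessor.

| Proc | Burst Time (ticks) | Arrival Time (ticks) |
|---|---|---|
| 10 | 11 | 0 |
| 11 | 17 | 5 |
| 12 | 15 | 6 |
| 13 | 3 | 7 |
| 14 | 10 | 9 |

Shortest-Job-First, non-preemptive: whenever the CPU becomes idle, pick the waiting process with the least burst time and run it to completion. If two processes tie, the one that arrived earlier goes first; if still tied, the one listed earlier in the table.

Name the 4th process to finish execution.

12

Gantt: | 10 0-11 | 13 11-14 | 14 14-24 | 12 24-39 | 11 39-56 |
Completion: 10=11  11=56  12=39  13=14  14=24
Finish order: 10 → 13 → 14 → 12 → 11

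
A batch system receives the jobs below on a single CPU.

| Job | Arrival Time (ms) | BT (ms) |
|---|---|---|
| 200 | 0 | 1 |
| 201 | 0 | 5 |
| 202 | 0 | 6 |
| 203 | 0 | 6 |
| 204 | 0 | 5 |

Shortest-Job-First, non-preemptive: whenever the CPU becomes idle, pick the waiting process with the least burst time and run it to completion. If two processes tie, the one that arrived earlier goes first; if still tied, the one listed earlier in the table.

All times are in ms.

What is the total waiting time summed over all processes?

Timeline: | 200 0-1 | 201 1-6 | 204 6-11 | 202 11-17 | 203 17-23 |
Completion: 200=1  201=6  202=17  203=23  204=11
Turnaround (C−A): 200=1  201=6  202=17  203=23  204=11
Waiting = turnaround − burst: 200=0, 201=1, 202=11, 203=17, 204=6
Total waiting = 0 + 1 + 11 + 17 + 6 = 35

35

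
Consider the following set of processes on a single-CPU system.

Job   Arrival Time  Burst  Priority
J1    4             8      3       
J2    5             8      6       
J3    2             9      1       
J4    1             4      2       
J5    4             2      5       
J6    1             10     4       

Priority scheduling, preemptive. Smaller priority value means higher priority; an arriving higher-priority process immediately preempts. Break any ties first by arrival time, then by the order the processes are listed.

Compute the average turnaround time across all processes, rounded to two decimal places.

Schedule: | idle 0-1 | J4 1-2 | J3 2-11 | J4 11-14 | J1 14-22 | J6 22-32 | J5 32-34 | J2 34-42 |
Completion: J1=22  J2=42  J3=11  J4=14  J5=34  J6=32
Turnaround (C−A): J1=18  J2=37  J3=9  J4=13  J5=30  J6=31
Turnaround times: J1=18, J2=37, J3=9, J4=13, J5=30, J6=31
Average turnaround = (18+37+9+13+30+31) / 6 = 138/6 = 23.00

23.00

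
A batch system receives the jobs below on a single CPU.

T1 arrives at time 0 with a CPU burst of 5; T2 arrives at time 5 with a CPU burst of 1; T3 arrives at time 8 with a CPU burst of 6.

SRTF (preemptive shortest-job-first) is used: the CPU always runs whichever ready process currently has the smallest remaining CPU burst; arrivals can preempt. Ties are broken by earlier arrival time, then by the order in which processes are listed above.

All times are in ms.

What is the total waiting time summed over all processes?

0

Timeline: | T1 0-5 | T2 5-6 | idle 6-8 | T3 8-14 |
Completion: T1=5  T2=6  T3=14
Turnaround (C−A): T1=5  T2=1  T3=6
Waiting = turnaround − burst: T1=0, T2=0, T3=0
Total waiting = 0 + 0 + 0 = 0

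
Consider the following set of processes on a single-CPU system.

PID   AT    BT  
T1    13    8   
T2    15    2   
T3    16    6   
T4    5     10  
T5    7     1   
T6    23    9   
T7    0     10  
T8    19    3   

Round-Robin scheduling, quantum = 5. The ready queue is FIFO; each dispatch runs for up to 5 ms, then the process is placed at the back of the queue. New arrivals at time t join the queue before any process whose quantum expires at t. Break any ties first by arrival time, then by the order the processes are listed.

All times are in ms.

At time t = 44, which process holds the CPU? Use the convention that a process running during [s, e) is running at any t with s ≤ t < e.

T3

Timeline: | T7 0-5 | T4 5-10 | T7 10-15 | T5 15-16 | T4 16-21 | T1 21-26 | T2 26-28 | T3 28-33 | T8 33-36 | T6 36-41 | T1 41-44 | T3 44-45 | T6 45-49 |
Completion: T1=44  T2=28  T3=45  T4=21  T5=16  T6=49  T7=15  T8=36
Turnaround (C−A): T1=31  T2=13  T3=29  T4=16  T5=9  T6=26  T7=15  T8=17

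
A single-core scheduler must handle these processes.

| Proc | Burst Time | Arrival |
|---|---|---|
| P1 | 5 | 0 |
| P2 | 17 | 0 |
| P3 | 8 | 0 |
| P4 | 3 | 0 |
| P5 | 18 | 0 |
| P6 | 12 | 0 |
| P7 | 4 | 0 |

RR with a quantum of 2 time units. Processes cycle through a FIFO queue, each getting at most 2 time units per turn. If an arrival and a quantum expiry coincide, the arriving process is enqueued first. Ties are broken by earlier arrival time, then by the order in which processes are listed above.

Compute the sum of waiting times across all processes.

Schedule: | P1 0-2 | P2 2-4 | P3 4-6 | P4 6-8 | P5 8-10 | P6 10-12 | P7 12-14 | P1 14-16 | P2 16-18 | P3 18-20 | P4 20-21 | P5 21-23 | P6 23-25 | P7 25-27 | P1 27-28 | P2 28-30 | P3 30-32 | P5 32-34 | P6 34-36 | P2 36-38 | P3 38-40 | P5 40-42 | P6 42-44 | P2 44-46 | P5 46-48 | P6 48-50 | P2 50-52 | P5 52-54 | P6 54-56 | P2 56-58 | P5 58-60 | P2 60-62 | P5 62-64 | P2 64-65 | P5 65-67 |
Completion: P1=28  P2=65  P3=40  P4=21  P5=67  P6=56  P7=27
Turnaround (C−A): P1=28  P2=65  P3=40  P4=21  P5=67  P6=56  P7=27
Waiting = turnaround − burst: P1=23, P2=48, P3=32, P4=18, P5=49, P6=44, P7=23
Total waiting = 23 + 48 + 32 + 18 + 49 + 44 + 23 = 237

237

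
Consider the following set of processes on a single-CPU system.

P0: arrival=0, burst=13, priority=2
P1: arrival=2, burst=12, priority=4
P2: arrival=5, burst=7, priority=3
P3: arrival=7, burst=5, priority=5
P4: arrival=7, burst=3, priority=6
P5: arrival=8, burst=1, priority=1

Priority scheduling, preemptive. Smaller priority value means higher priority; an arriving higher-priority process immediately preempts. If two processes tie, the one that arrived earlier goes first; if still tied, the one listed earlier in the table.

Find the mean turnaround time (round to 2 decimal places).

21.17

Gantt: | P0 0-8 | P5 8-9 | P0 9-14 | P2 14-21 | P1 21-33 | P3 33-38 | P4 38-41 |
Completion: P0=14  P1=33  P2=21  P3=38  P4=41  P5=9
Turnaround (C−A): P0=14  P1=31  P2=16  P3=31  P4=34  P5=1
Turnaround times: P0=14, P1=31, P2=16, P3=31, P4=34, P5=1
Average turnaround = (14+31+16+31+34+1) / 6 = 127/6 = 21.17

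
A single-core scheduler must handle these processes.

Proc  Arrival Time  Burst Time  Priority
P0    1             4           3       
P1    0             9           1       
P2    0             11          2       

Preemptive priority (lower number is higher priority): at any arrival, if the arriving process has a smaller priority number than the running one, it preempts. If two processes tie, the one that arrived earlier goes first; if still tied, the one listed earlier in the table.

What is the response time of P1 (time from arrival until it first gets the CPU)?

0

Schedule: | P1 0-9 | P2 9-20 | P0 20-24 |
Completion: P0=24  P1=9  P2=20
Response(P1) = first start − arrival = 0 − 0 = 0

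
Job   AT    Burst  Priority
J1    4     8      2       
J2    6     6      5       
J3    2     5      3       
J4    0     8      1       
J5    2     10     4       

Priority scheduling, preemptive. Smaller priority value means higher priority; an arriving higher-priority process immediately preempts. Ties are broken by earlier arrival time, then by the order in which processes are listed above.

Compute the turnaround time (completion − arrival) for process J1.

12

Gantt: | J4 0-8 | J1 8-16 | J3 16-21 | J5 21-31 | J2 31-37 |
Completion: J1=16  J2=37  J3=21  J4=8  J5=31
Turnaround(J1) = completion − arrival = 16 − 4 = 12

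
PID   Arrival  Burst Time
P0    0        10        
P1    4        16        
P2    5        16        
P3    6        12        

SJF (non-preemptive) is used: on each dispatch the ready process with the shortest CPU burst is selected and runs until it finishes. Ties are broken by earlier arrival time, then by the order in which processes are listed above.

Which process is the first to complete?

P0

Schedule: | P0 0-10 | P3 10-22 | P1 22-38 | P2 38-54 |
Completion: P0=10  P1=38  P2=54  P3=22
Finish order: P0 → P3 → P1 → P2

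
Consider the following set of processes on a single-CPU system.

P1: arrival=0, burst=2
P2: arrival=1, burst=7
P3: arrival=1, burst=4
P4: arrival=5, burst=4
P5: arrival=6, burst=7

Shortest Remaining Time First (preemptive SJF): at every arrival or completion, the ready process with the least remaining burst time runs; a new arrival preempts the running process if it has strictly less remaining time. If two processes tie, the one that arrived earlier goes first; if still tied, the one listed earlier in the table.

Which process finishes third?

P4

Gantt: | P1 0-2 | P3 2-6 | P4 6-10 | P2 10-17 | P5 17-24 |
Completion: P1=2  P2=17  P3=6  P4=10  P5=24
Turnaround (C−A): P1=2  P2=16  P3=5  P4=5  P5=18
Finish order: P1 → P3 → P4 → P2 → P5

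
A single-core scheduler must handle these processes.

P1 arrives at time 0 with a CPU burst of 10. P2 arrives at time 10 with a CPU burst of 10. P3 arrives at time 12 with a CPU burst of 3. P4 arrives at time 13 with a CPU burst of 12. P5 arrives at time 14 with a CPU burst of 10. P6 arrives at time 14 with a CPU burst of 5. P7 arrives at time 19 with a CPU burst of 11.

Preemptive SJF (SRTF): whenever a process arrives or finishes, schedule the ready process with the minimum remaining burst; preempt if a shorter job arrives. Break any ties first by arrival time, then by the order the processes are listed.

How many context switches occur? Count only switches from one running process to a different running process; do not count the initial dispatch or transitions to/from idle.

7

Schedule: | P1 0-10 | P2 10-12 | P3 12-15 | P6 15-20 | P2 20-28 | P5 28-38 | P7 38-49 | P4 49-61 |
Completion: P1=10  P2=28  P3=15  P4=61  P5=38  P6=20  P7=49
Turnaround (C−A): P1=10  P2=18  P3=3  P4=48  P5=24  P6=6  P7=30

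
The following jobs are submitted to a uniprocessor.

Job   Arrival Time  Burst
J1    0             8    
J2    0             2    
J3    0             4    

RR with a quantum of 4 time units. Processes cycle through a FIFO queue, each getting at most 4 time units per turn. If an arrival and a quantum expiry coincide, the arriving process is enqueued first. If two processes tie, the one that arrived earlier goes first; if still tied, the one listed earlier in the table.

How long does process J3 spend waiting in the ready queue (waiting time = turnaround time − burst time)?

Timeline: | J1 0-4 | J2 4-6 | J3 6-10 | J1 10-14 |
Completion: J1=14  J2=6  J3=10
Turnaround (C−A): J1=14  J2=6  J3=10
Waiting(J3) = turnaround − burst = 10 − 4 = 6

6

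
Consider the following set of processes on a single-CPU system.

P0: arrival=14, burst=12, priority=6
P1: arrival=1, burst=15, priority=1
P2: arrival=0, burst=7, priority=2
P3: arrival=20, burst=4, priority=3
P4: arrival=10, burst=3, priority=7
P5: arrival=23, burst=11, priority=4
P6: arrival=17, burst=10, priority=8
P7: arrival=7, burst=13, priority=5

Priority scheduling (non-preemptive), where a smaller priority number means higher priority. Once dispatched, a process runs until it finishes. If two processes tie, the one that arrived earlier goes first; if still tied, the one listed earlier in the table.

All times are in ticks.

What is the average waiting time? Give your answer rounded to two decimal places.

22.13

Schedule: | P2 0-7 | P1 7-22 | P3 22-26 | P5 26-37 | P7 37-50 | P0 50-62 | P4 62-65 | P6 65-75 |
Completion: P0=62  P1=22  P2=7  P3=26  P4=65  P5=37  P6=75  P7=50
Turnaround (C−A): P0=48  P1=21  P2=7  P3=6  P4=55  P5=14  P6=58  P7=43
Waiting times: P0=36, P1=6, P2=0, P3=2, P4=52, P5=3, P6=48, P7=30
Average waiting = (36+6+0+2+52+3+48+30) / 8 = 177/8 = 22.13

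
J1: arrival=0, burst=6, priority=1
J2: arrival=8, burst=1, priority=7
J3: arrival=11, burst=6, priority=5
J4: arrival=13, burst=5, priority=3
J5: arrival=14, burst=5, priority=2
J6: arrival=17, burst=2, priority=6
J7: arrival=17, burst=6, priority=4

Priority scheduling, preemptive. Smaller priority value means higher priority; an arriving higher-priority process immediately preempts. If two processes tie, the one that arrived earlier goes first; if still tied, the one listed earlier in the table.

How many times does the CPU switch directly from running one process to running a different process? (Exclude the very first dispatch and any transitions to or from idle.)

6

Timeline: | J1 0-6 | idle 6-8 | J2 8-9 | idle 9-11 | J3 11-13 | J4 13-14 | J5 14-19 | J4 19-23 | J7 23-29 | J3 29-33 | J6 33-35 |
Completion: J1=6  J2=9  J3=33  J4=23  J5=19  J6=35  J7=29
Turnaround (C−A): J1=6  J2=1  J3=22  J4=10  J5=5  J6=18  J7=12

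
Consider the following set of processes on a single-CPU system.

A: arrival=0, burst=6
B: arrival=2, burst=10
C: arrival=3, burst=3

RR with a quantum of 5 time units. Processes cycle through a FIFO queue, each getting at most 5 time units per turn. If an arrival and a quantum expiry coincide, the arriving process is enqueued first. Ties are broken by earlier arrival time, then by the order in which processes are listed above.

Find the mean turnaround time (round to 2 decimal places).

Timeline: | A 0-5 | B 5-10 | C 10-13 | A 13-14 | B 14-19 |
Completion: A=14  B=19  C=13
Turnaround times: A=14, B=17, C=10
Average turnaround = (14+17+10) / 3 = 41/3 = 13.67

13.67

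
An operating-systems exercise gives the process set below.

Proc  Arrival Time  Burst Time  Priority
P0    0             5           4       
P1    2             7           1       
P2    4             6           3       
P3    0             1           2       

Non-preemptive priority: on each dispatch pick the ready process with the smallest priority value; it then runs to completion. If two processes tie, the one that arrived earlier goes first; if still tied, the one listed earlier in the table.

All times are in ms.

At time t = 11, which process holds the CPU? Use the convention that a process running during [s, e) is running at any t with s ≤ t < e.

P1

Timeline: | P3 0-1 | P0 1-6 | P1 6-13 | P2 13-19 |
Completion: P0=6  P1=13  P2=19  P3=1
Turnaround (C−A): P0=6  P1=11  P2=15  P3=1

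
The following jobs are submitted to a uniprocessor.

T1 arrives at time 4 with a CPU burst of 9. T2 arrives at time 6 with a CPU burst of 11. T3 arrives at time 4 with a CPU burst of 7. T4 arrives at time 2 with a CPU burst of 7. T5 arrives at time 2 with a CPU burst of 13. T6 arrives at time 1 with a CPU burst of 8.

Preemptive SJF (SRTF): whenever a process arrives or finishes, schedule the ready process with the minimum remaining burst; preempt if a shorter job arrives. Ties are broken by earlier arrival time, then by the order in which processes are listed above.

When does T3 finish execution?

Gantt: | idle 0-1 | T6 1-9 | T4 9-16 | T3 16-23 | T1 23-32 | T2 32-43 | T5 43-56 |
Completion: T1=32  T2=43  T3=23  T4=16  T5=56  T6=9
Turnaround (C−A): T1=28  T2=37  T3=19  T4=14  T5=54  T6=8

23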